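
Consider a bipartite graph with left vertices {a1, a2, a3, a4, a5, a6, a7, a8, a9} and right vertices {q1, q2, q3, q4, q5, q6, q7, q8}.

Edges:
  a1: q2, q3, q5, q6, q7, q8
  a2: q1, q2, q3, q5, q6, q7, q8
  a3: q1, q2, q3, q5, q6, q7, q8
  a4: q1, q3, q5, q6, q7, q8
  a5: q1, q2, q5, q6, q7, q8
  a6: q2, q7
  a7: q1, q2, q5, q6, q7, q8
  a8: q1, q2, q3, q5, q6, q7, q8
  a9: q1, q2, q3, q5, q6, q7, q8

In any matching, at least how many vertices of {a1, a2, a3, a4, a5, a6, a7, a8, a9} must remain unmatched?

2

For example, pair a1→q5, a2→q3, a3→q8, a4→q1, a5→q7, a6→q2, a7→q6.
The set {a1, a2, a3, a4, a5, a6, a7, a8, a9} has only 7 neighbours ({q1, q2, q3, q5, q6, q7, q8}), so by Hall's theorem at most 7 of the 9 left vertices can be matched.
That matches 7 of the 9, leaving 2 unmatched; no matching can do better.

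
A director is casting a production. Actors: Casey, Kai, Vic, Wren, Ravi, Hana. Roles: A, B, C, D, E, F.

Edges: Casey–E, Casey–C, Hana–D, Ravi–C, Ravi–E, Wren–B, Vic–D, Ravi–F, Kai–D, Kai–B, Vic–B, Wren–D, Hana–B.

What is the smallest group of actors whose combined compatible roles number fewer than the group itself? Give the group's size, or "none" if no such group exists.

Take S = {Kai, Vic, Wren}. Its neighbourhood is {B, D}, so |N(S)| = 2 < |S| = 3.
Every subset of size less than 3 has at least as many neighbours as members, so 3 is the minimum.

3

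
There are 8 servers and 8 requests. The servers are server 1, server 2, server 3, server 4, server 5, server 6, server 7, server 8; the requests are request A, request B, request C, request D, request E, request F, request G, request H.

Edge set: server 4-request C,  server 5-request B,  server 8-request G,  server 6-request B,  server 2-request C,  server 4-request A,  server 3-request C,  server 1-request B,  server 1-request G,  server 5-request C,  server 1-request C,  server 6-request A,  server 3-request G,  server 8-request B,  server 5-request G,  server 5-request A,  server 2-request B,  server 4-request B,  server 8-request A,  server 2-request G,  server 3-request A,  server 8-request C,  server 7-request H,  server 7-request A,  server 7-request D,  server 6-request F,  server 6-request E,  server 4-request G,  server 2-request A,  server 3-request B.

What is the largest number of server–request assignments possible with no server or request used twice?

One maximum matching: server 1–request B, server 2–request A, server 3–request C, server 4–request G, server 6–request F, server 7–request H.
The set {server 1, server 2, server 3, server 4, server 5, server 8} has only 4 neighbours ({request A, request B, request C, request G}), so by Hall's theorem at most 6 of the 8 servers can be matched.

6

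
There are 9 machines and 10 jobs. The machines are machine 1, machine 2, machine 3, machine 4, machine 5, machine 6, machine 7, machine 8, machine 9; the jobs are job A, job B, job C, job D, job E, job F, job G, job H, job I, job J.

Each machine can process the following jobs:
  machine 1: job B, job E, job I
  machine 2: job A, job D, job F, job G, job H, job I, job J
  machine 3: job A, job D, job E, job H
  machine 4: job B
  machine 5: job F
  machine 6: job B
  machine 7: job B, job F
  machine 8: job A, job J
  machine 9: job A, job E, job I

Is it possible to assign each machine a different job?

The set {machine 4, machine 5, machine 6, machine 7} has only 2 neighbours ({job B, job F}), so by Hall's theorem at most 7 of the 9 machines can be matched.
Hence no matching covers every machine.

No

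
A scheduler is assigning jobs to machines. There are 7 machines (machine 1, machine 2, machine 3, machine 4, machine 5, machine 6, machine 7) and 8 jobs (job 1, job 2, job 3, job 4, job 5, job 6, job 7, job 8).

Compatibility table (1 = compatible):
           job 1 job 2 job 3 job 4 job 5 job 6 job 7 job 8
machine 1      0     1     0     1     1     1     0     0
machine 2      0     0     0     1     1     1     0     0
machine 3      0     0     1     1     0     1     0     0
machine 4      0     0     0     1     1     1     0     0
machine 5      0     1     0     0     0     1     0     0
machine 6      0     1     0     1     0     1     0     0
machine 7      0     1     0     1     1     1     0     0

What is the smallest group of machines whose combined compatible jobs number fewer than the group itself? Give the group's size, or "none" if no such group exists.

Take S = {machine 1, machine 2, machine 4, machine 5, machine 6}. Its neighbourhood is {job 2, job 4, job 5, job 6}, so |N(S)| = 4 < |S| = 5.
Every subset of size less than 5 has at least as many neighbours as members, so 5 is the minimum.

5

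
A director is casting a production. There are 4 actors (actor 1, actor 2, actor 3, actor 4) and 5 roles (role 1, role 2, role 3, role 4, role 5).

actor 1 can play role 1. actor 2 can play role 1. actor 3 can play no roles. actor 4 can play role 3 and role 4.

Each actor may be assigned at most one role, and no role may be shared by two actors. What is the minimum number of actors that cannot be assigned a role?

2

One maximum matching: actor 1-role 1, actor 4-role 3.
The set {actor 1, actor 2, actor 3} has only 1 neighbour ({role 1}), so by Hall's theorem at most 2 of the 4 actors can be matched.
That matches 2 of the 4, leaving 2 unmatched; no matching can do better.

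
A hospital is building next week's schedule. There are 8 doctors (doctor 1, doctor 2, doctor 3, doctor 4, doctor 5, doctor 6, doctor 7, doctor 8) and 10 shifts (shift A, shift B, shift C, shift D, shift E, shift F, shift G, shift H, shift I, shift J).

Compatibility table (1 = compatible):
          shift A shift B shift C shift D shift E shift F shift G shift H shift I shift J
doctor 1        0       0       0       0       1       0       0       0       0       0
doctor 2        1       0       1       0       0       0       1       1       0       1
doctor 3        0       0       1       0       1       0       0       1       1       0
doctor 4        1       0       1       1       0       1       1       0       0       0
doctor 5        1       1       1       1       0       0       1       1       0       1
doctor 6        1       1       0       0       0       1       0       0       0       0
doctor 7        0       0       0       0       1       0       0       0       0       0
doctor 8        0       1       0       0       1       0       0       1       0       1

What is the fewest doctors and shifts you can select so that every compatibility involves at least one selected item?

{doctor 2, doctor 3, doctor 4, doctor 5, doctor 6, doctor 8, shift E} is a vertex cover of size 7: every edge has an endpoint in this set.
No smaller cover exists because doctor 1–shift E, doctor 2–shift G, doctor 3–shift I, doctor 4–shift F, doctor 5–shift A, doctor 6–shift B, doctor 8–shift J is a matching of size 7, and a cover must include an endpoint of each of these disjoint edges (König's theorem).

7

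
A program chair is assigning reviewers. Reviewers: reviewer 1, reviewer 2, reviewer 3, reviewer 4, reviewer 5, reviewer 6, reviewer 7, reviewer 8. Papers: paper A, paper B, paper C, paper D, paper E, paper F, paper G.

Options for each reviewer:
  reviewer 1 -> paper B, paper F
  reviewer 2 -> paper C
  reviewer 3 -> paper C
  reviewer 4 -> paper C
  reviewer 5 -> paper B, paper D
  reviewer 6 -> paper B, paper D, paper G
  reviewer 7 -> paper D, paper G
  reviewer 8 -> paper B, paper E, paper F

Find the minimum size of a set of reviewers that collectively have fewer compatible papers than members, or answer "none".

Take S = {reviewer 2, reviewer 3}. Its neighbourhood is {paper C}, so |N(S)| = 1 < |S| = 2.
No single vertex violates Hall's condition since each has at least one neighbour, so 2 is the minimum.

2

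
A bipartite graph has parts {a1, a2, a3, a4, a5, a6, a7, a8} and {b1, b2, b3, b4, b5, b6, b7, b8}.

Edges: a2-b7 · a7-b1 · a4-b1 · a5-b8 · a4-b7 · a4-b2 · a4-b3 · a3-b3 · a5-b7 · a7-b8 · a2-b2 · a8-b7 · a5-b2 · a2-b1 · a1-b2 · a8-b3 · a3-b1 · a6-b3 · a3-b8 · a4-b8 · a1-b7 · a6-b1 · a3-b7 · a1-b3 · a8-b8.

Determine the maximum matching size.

5

One maximum matching: a1–b7, a2–b2, a3–b3, a4–b1, a5–b8.
The set {a1, a2, a3, a4, a5, a6, a7, a8} has only 5 neighbours ({b1, b2, b3, b7, b8}), so by Hall's theorem at most 5 of the 8 left vertices can be matched.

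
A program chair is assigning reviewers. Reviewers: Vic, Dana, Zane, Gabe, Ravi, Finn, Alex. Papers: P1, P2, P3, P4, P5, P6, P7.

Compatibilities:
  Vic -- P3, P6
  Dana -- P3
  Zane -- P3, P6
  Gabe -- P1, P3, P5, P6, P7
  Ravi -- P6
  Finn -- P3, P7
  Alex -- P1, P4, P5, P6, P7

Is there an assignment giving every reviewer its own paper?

The set {Vic, Dana, Zane, Ravi} has only 2 neighbours ({P3, P6}), so by Hall's theorem at most 5 of the 7 reviewers can be matched.
Hence no matching covers every reviewer.

No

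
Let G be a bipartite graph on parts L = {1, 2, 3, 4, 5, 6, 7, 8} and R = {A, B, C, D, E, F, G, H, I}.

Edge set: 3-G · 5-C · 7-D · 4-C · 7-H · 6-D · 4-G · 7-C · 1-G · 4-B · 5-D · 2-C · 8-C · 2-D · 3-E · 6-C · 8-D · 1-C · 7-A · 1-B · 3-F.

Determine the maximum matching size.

6

A valid assignment of size 6: 1→B, 2→D, 3→E, 4→G, 5→C, 7→H.
The set {2, 5, 6, 8} has only 2 neighbours ({C, D}), so by Hall's theorem at most 6 of the 8 left vertices can be matched.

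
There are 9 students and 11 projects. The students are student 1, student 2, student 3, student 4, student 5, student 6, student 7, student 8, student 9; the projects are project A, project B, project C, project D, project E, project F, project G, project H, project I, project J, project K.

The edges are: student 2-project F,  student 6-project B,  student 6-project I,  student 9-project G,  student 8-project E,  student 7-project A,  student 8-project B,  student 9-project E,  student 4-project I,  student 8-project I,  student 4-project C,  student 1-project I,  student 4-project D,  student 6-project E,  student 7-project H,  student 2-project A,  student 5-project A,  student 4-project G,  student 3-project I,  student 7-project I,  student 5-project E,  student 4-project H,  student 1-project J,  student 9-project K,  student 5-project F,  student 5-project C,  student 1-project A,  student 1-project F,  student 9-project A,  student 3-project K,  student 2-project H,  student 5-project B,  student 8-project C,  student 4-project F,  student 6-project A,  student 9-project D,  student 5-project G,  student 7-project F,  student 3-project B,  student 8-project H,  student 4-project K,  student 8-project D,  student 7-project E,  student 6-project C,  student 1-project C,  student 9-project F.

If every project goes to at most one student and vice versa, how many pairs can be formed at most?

9

A valid assignment of size 9: student 1→project J, student 2→project A, student 3→project K, student 4→project H, student 5→project C, student 6→project E, student 7→project F, student 8→project I, student 9→project G.
All 9 students are matched, so no larger matching exists.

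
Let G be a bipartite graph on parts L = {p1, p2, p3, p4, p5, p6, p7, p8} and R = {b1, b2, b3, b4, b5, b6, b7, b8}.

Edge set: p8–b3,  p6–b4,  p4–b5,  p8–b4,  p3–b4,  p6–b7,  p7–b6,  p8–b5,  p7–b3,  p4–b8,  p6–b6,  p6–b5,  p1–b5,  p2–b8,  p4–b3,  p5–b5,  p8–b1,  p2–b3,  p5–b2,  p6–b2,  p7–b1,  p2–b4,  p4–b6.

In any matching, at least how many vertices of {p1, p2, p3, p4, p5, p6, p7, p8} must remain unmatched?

For example, pair p1-b5, p2-b8, p3-b4, p4-b6, p5-b2, p6-b7, p7-b1, p8-b3.
All 8 left vertices are matched, so no larger matching exists.
That matches 8 of the 8, leaving 0 unmatched; no matching can do better.

0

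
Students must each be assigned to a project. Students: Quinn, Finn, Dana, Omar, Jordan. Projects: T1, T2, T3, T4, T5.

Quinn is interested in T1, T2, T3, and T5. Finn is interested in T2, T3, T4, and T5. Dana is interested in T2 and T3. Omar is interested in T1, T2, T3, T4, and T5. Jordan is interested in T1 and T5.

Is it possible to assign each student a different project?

A valid assignment of size 5: Quinn-T1, Finn-T4, Dana-T2, Omar-T3, Jordan-T5.
All 5 students are covered.

Yes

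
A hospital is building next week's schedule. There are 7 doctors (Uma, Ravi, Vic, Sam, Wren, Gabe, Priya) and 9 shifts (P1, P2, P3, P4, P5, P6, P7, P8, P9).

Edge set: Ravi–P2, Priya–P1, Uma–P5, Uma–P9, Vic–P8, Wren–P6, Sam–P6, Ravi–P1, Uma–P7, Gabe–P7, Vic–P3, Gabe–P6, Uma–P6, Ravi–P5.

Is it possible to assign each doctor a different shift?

The set {Sam, Wren} has only 1 neighbour ({P6}), so by Hall's theorem at most 6 of the 7 doctors can be matched.
Hence no matching covers every doctor.

No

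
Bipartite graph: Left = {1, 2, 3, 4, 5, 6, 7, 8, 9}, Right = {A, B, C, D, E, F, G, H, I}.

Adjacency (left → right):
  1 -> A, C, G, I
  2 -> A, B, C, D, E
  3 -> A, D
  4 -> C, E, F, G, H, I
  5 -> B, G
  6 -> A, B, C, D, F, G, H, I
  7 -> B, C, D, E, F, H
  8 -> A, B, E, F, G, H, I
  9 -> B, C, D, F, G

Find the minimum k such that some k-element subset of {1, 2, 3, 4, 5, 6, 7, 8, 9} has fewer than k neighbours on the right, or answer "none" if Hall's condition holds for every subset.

A matching saturating every left vertex exists, for instance 1→I, 2→C, 3→D, 4→F, 5→B, 6→H, 7→E, 8→A, 9→G.
By Hall's marriage theorem, this means |N(S)| ≥ |S| for every subset S, so no violating subset exists.

none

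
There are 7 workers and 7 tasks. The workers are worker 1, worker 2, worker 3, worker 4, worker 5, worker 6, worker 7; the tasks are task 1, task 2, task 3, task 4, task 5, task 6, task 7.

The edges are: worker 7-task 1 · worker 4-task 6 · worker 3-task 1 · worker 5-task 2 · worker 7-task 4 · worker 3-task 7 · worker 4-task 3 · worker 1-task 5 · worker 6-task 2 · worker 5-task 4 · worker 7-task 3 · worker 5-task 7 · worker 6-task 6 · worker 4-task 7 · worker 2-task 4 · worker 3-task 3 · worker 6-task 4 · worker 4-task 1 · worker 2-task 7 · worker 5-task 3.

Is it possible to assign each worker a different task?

For example, pair worker 1→task 5, worker 2→task 4, worker 3→task 7, worker 4→task 3, worker 5→task 2, worker 6→task 6, worker 7→task 1.
Every worker is matched, so this is a perfect matching.

Yes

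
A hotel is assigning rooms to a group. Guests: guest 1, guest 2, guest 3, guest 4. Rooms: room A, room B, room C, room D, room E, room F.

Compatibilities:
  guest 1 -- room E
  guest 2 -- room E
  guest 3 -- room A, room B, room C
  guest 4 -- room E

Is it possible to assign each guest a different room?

The set {guest 1, guest 2, guest 4} has only 1 neighbour ({room E}), so by Hall's theorem at most 2 of the 4 guests can be matched.
Hence no matching covers every guest.

No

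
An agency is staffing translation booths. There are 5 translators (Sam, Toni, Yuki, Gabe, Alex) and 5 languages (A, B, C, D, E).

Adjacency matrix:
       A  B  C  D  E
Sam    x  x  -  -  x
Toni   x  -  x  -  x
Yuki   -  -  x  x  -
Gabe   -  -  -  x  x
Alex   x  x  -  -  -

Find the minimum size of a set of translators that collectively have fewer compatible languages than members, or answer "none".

A matching saturating every translator exists, for instance Sam→E, Toni→A, Yuki→C, Gabe→D, Alex→B.
By Hall's marriage theorem, this means |N(S)| ≥ |S| for every subset S, so no violating subset exists.

none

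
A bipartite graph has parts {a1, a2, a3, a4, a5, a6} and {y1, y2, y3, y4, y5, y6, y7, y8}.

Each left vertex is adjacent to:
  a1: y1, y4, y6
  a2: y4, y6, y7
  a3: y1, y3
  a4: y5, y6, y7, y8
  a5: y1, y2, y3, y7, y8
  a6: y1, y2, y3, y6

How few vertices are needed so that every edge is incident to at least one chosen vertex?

6

The 6 edges a1–y4, a2–y7, a3–y1, a4–y8, a5–y2, a6–y3 form a matching, so any vertex cover needs at least 6 vertices (one per matched edge).
Conversely {a1, a2, a3, a4, a5, a6} meets every edge and has exactly 6 vertices, so 6 is optimal.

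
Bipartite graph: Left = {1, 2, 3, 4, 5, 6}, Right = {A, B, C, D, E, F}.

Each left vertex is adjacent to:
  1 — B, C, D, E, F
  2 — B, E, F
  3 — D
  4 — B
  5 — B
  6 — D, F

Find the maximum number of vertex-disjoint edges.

One maximum matching: 1–C, 2–E, 3–D, 4–B, 6–F.
The set {4, 5} has only 1 neighbour ({B}), so by Hall's theorem at most 5 of the 6 left vertices can be matched.

5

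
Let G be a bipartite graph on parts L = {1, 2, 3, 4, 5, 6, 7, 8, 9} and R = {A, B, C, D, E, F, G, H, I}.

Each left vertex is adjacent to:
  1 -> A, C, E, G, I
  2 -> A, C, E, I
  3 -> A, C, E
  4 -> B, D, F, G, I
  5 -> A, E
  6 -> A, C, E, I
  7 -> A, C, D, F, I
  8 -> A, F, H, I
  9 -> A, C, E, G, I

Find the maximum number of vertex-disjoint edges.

8

One maximum matching: 1-G, 2-E, 3-C, 4-B, 5-A, 6-I, 7-D, 8-F.
The set {1, 2, 3, 5, 6, 9} has only 5 neighbours ({A, C, E, G, I}), so by Hall's theorem at most 8 of the 9 left vertices can be matched.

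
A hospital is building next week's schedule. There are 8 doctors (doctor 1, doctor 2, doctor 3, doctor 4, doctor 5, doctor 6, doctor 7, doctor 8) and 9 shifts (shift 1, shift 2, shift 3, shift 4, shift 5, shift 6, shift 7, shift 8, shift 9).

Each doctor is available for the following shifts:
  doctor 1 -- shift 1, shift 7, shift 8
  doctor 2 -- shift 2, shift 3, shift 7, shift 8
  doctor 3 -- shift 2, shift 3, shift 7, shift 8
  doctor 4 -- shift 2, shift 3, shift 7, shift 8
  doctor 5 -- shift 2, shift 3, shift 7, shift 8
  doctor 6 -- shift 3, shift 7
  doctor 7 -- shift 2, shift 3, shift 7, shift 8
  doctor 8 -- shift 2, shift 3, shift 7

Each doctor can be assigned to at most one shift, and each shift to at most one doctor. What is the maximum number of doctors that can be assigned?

For example, pair doctor 1–shift 1, doctor 2–shift 7, doctor 3–shift 2, doctor 4–shift 3, doctor 5–shift 8.
The set {doctor 2, doctor 3, doctor 4, doctor 5, doctor 6, doctor 7, doctor 8} has only 4 neighbours ({shift 2, shift 3, shift 7, shift 8}), so by Hall's theorem at most 5 of the 8 doctors can be matched.

5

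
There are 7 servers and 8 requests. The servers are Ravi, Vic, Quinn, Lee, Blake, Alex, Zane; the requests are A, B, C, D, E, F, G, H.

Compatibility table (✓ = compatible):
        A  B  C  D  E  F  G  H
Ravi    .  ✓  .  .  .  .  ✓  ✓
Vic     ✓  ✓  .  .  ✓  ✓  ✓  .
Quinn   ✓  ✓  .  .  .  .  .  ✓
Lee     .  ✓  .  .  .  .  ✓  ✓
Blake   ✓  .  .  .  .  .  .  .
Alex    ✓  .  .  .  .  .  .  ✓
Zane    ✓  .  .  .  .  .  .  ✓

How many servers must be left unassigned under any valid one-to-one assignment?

For example, pair Ravi→G, Vic→E, Quinn→H, Lee→B, Blake→A.
The set {Ravi, Quinn, Lee, Blake, Alex, Zane} has only 4 neighbours ({A, B, G, H}), so by Hall's theorem at most 5 of the 7 servers can be matched.
That matches 5 of the 7, leaving 2 unmatched; no matching can do better.

2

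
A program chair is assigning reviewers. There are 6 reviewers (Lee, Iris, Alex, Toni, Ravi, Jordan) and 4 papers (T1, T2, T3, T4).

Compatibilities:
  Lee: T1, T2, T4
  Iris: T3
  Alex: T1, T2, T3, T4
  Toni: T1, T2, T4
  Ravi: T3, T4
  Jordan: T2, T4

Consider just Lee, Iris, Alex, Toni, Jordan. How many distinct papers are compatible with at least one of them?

The union of neighbours of {Lee, Iris, Alex, Toni, Jordan} is {T1, T2, T3, T4}, which has 4 elements.
Since |N(S)| = 4 < |S| = 5, Hall's condition fails for this subset.

4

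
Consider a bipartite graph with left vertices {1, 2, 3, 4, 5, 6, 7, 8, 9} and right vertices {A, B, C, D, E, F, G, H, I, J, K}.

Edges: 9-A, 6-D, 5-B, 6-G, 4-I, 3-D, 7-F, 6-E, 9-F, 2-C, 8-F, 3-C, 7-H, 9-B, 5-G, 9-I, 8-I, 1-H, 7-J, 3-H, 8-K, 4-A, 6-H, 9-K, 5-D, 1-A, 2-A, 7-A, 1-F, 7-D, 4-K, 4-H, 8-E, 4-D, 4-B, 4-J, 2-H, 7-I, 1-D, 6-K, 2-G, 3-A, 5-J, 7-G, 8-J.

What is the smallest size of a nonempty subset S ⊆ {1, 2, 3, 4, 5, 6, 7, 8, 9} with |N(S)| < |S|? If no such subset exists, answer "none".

none

A matching saturating every left vertex exists, for instance 1→F, 2→C, 3→D, 4→A, 5→B, 6→G, 7→J, 8→E, 9→K.
By Hall's marriage theorem, this means |N(S)| ≥ |S| for every subset S, so no violating subset exists.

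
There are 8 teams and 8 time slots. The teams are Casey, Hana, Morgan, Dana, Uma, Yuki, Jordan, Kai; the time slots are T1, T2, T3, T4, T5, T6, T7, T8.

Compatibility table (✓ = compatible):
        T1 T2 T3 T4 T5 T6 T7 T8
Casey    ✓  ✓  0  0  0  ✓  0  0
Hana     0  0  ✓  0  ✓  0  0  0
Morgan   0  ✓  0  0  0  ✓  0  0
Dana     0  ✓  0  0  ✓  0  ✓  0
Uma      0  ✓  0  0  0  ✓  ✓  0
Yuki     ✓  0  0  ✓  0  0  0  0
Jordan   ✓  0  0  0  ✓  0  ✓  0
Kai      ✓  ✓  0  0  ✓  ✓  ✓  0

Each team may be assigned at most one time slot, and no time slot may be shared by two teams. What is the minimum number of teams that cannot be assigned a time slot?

1

For example, pair Casey→T1, Hana→T3, Morgan→T2, Dana→T5, Uma→T6, Yuki→T4, Jordan→T7.
The set {Casey, Morgan, Dana, Uma, Jordan, Kai} has only 5 neighbours ({T1, T2, T5, T6, T7}), so by Hall's theorem at most 7 of the 8 teams can be matched.
That matches 7 of the 8, leaving 1 unmatched; no matching can do better.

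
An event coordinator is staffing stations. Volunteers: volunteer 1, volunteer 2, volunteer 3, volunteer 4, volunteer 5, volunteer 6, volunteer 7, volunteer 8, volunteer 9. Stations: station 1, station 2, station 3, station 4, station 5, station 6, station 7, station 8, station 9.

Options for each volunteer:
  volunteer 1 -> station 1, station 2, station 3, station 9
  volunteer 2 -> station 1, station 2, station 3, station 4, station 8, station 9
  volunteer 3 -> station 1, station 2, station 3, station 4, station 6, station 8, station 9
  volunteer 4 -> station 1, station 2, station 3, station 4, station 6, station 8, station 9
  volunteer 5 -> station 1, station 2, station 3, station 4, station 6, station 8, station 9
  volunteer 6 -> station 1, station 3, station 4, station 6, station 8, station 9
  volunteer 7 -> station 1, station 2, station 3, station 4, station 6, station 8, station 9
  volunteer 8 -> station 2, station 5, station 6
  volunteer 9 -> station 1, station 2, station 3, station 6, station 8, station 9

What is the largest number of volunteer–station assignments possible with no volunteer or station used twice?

A valid assignment of size 8: volunteer 1-station 9, volunteer 2-station 4, volunteer 3-station 3, volunteer 4-station 8, volunteer 5-station 1, volunteer 6-station 6, volunteer 7-station 2, volunteer 8-station 5.
The set {volunteer 1, volunteer 2, volunteer 3, volunteer 4, volunteer 5, volunteer 6, volunteer 7, volunteer 9} has only 7 neighbours ({station 1, station 2, station 3, station 4, station 6, station 8, station 9}), so by Hall's theorem at most 8 of the 9 volunteers can be matched.

8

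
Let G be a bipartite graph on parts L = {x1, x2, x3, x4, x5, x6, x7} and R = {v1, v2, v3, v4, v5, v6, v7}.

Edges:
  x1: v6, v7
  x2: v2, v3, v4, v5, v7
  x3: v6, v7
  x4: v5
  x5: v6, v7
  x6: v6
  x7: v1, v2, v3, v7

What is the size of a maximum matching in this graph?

A valid assignment of size 5: x1-v7, x2-v3, x3-v6, x4-v5, x7-v2.
The set {x1, x3, x5, x6} has only 2 neighbours ({v6, v7}), so by Hall's theorem at most 5 of the 7 left vertices can be matched.

5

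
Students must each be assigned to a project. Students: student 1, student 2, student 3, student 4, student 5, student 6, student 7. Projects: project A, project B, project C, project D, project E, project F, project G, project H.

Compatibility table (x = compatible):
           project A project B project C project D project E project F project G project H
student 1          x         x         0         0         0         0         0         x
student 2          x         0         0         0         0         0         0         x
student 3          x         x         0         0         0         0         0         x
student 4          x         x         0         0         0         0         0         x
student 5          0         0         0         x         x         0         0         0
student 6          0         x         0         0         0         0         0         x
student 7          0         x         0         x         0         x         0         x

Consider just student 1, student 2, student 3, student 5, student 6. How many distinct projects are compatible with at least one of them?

5

The union of neighbours of {student 1, student 2, student 3, student 5, student 6} is {project A, project B, project D, project E, project H}, which has 5 elements.
Since |N(S)| = 5 ≥ |S| = 5, Hall's condition holds for this subset.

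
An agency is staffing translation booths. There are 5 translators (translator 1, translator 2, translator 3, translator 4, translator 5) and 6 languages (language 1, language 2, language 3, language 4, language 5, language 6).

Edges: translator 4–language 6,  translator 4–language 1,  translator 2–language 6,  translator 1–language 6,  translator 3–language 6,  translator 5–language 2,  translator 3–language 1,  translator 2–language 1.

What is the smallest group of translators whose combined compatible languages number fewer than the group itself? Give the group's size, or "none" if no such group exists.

3

Take S = {translator 1, translator 2, translator 3}. Its neighbourhood is {language 1, language 6}, so |N(S)| = 2 < |S| = 3.
Every subset of size less than 3 has at least as many neighbours as members, so 3 is the minimum.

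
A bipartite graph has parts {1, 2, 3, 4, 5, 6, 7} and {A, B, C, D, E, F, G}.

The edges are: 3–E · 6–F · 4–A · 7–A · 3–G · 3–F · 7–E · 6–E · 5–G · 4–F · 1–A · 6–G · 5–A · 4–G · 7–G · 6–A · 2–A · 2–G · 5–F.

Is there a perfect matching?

The set {1, 2, 3, 4, 5, 6, 7} has only 4 neighbours ({A, E, F, G}), so by Hall's theorem at most 4 of the 7 left vertices can be matched.
Hence no matching covers every left vertex.

No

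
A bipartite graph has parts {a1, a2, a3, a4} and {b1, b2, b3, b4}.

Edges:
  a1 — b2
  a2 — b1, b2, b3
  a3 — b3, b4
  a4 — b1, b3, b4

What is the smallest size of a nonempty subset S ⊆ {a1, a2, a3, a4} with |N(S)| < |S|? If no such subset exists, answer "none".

A matching saturating every left vertex exists, for instance a1→b2, a2→b1, a3→b4, a4→b3.
By Hall's marriage theorem, this means |N(S)| ≥ |S| for every subset S, so no violating subset exists.

none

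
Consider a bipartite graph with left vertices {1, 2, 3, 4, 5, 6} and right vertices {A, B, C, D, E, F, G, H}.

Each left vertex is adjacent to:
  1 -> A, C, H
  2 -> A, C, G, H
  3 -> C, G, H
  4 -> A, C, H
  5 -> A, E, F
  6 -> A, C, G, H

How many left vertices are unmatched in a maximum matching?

For example, pair 1–A, 2–H, 3–G, 4–C, 5–E.
The set {1, 2, 3, 4, 6} has only 4 neighbours ({A, C, G, H}), so by Hall's theorem at most 5 of the 6 left vertices can be matched.
That matches 5 of the 6, leaving 1 unmatched; no matching can do better.

1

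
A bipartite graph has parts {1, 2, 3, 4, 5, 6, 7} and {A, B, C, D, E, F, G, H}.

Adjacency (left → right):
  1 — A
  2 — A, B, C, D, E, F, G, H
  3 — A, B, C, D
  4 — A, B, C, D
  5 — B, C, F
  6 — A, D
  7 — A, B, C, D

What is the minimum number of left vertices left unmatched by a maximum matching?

For example, pair 1→A, 2→G, 3→B, 4→C, 5→F, 6→D.
The set {1, 3, 4, 6, 7} has only 4 neighbours ({A, B, C, D}), so by Hall's theorem at most 6 of the 7 left vertices can be matched.
That matches 6 of the 7, leaving 1 unmatched; no matching can do better.

1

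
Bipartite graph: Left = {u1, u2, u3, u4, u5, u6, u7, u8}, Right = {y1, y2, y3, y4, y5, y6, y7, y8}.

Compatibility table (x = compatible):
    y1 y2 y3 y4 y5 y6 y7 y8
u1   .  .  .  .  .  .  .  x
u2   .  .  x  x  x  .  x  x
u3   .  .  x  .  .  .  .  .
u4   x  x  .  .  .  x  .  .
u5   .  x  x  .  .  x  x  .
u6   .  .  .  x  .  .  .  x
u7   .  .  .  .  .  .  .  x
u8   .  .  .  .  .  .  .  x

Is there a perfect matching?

The set {u1, u7, u8} has only 1 neighbour ({y8}), so by Hall's theorem at most 6 of the 8 left vertices can be matched.
Hence no matching covers every left vertex.

No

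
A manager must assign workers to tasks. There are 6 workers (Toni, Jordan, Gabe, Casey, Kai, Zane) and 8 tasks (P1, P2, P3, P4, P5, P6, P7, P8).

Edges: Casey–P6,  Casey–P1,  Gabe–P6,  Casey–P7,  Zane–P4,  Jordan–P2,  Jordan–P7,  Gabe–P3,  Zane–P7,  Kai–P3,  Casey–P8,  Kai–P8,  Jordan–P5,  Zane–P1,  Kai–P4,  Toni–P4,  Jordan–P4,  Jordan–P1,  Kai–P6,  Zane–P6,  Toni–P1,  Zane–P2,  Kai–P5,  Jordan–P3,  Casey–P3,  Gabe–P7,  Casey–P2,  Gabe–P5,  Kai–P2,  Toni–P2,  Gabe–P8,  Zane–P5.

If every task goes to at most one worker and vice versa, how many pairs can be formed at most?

One maximum matching: Toni→P4, Jordan→P3, Gabe→P8, Casey→P7, Kai→P2, Zane→P1.
This saturates every worker, so 6 is the maximum.

6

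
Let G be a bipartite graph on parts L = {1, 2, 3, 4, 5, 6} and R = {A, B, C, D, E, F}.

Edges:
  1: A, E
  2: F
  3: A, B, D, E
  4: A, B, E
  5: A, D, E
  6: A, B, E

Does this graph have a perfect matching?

No

The set {1, 3, 4, 5, 6} has only 4 neighbours ({A, B, D, E}), so by Hall's theorem at most 5 of the 6 left vertices can be matched.
Hence no matching covers every left vertex.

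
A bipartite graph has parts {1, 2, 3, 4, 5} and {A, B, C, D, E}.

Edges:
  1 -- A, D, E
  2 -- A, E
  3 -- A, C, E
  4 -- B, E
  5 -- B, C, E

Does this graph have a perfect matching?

A valid assignment of size 5: 1-D, 2-A, 3-C, 4-E, 5-B.
All 5 left vertices are covered.

Yes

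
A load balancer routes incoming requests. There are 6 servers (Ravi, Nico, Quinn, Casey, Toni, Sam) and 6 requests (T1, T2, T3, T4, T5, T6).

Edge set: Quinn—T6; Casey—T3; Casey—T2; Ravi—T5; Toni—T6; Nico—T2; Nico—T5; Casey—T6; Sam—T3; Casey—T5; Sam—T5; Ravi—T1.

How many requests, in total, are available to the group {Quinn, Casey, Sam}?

4

The union of neighbours of {Quinn, Casey, Sam} is {T2, T3, T5, T6}, which has 4 elements.
Since |N(S)| = 4 ≥ |S| = 3, Hall's condition holds for this subset.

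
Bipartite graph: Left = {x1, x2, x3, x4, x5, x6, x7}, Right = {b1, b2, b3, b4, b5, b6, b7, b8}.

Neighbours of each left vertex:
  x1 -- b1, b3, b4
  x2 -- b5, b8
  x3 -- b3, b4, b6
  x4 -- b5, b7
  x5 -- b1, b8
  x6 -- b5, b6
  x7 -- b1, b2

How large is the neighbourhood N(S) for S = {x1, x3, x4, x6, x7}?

7

The union of neighbours of {x1, x3, x4, x6, x7} is {b1, b2, b3, b4, b5, b6, b7}, which has 7 elements.
Since |N(S)| = 7 ≥ |S| = 5, Hall's condition holds for this subset.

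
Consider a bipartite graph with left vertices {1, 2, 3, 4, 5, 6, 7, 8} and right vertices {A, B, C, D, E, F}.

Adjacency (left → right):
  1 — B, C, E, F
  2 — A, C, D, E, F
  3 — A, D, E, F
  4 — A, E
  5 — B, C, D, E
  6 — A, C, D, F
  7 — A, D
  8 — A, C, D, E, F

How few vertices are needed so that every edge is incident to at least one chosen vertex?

6

The 6 edges 1–B, 2–A, 3–D, 4–E, 5–C, 6–F form a matching, so any vertex cover needs at least 6 vertices (one per matched edge).
Conversely {A, B, C, D, E, F} meets every edge and has exactly 6 vertices, so 6 is optimal.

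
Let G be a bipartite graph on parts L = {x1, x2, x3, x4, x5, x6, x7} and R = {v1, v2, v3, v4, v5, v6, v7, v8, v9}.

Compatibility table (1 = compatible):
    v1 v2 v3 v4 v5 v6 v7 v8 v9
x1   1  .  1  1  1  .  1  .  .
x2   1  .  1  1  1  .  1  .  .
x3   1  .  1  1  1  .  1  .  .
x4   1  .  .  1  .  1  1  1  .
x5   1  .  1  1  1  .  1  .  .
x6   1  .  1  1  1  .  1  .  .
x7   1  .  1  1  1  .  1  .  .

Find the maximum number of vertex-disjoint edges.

One maximum matching: x1-v7, x2-v5, x3-v4, x4-v6, x5-v1, x6-v3.
The set {x1, x2, x3, x5, x6, x7} has only 5 neighbours ({v1, v3, v4, v5, v7}), so by Hall's theorem at most 6 of the 7 left vertices can be matched.

6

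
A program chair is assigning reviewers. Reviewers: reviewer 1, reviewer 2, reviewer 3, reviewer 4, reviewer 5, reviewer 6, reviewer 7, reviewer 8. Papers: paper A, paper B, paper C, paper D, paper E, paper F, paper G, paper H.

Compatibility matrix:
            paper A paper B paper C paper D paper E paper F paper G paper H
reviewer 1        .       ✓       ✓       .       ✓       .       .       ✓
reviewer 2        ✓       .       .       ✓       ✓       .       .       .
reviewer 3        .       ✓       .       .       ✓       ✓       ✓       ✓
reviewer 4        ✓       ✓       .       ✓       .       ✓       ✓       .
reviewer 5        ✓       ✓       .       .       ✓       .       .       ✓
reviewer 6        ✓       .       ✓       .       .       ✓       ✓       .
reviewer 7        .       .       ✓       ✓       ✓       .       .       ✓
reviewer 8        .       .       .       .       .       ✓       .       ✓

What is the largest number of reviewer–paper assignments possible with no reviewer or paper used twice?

8

For example, pair reviewer 1–paper E, reviewer 2–paper D, reviewer 3–paper B, reviewer 4–paper G, reviewer 5–paper A, reviewer 6–paper C, reviewer 7–paper H, reviewer 8–paper F.
All 8 reviewers are matched, so no larger matching exists.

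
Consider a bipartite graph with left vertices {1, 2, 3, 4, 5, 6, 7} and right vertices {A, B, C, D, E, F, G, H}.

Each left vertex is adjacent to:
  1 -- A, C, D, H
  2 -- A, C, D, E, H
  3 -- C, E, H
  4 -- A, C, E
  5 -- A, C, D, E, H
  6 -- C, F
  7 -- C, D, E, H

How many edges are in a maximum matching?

For example, pair 1→D, 2→E, 3→H, 4→C, 5→A, 6→F.
The set {1, 2, 3, 4, 5, 7} has only 5 neighbours ({A, C, D, E, H}), so by Hall's theorem at most 6 of the 7 left vertices can be matched.

6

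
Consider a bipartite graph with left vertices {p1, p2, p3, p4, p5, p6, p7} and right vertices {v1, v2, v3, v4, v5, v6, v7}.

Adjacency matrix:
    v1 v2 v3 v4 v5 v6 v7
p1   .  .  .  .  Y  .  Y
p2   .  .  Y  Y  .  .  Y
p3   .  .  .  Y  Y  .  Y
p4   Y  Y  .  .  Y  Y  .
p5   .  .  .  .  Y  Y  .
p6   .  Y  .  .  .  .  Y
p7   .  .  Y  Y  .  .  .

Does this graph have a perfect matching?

One maximum matching: p1-v5, p2-v3, p3-v7, p4-v1, p5-v6, p6-v2, p7-v4.
Every left vertex is matched, so this is a perfect matching.

Yes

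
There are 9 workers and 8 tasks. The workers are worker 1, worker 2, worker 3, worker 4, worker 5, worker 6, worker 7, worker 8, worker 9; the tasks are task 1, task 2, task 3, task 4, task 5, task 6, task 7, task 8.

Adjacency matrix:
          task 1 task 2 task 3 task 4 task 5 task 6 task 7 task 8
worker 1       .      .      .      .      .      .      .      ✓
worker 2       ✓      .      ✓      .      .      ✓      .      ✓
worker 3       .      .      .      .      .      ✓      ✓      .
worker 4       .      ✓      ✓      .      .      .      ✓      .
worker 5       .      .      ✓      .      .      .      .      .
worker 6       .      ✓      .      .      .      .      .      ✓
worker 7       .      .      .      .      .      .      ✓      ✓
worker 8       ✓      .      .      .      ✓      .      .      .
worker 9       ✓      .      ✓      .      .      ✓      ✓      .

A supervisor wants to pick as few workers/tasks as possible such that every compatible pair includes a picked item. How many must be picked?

{worker 8, task 1, task 2, task 3, task 6, task 7, task 8} is a vertex cover of size 7: every edge has an endpoint in this set.
No smaller cover exists because worker 1–task 8, worker 2–task 1, worker 3–task 6, worker 4–task 7, worker 5–task 3, worker 6–task 2, worker 8–task 5 is a matching of size 7, and a cover must include an endpoint of each of these disjoint edges (König's theorem).

7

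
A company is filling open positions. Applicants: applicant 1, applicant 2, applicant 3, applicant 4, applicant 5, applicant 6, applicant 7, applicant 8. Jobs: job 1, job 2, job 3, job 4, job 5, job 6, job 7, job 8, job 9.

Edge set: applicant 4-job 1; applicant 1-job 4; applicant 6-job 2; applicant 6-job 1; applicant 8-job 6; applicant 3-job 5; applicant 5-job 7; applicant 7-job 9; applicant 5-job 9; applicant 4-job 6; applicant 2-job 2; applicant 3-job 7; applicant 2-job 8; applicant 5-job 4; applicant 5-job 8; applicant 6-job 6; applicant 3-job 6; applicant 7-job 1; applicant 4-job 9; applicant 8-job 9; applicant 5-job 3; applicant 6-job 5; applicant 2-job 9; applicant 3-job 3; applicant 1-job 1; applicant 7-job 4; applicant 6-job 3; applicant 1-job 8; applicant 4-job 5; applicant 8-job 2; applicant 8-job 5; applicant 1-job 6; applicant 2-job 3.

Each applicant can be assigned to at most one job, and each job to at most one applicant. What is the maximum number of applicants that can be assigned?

8

One maximum matching: applicant 1-job 4, applicant 2-job 8, applicant 3-job 3, applicant 4-job 6, applicant 5-job 7, applicant 6-job 5, applicant 7-job 1, applicant 8-job 9.
All 8 applicants are matched, so no larger matching exists.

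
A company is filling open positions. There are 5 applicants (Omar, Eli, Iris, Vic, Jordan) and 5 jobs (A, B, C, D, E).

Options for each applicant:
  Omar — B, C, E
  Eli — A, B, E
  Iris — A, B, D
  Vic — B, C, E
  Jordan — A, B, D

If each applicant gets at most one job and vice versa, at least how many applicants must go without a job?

A valid assignment of size 5: Omar-C, Eli-A, Iris-D, Vic-E, Jordan-B.
All 5 applicants are matched, so no larger matching exists.
That matches 5 of the 5, leaving 0 unmatched; no matching can do better.

0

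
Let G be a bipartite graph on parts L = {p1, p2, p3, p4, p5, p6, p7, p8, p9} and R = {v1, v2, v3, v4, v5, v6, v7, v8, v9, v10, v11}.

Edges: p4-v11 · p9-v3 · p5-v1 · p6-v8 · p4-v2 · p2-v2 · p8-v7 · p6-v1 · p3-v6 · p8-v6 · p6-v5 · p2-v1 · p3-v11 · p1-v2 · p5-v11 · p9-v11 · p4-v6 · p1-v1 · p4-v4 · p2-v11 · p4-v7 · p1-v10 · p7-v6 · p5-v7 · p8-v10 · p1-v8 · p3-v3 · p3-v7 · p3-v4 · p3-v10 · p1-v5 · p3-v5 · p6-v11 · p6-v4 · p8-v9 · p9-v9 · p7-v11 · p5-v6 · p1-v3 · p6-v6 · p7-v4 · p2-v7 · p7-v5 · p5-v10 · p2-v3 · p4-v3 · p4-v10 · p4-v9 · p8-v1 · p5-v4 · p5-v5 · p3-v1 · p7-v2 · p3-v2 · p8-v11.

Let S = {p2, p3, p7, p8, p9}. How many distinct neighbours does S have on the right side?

10

The union of neighbours of {p2, p3, p7, p8, p9} is {v1, v2, v3, v4, v5, v6, v7, v9, v10, v11}, which has 10 elements.
Since |N(S)| = 10 ≥ |S| = 5, Hall's condition holds for this subset.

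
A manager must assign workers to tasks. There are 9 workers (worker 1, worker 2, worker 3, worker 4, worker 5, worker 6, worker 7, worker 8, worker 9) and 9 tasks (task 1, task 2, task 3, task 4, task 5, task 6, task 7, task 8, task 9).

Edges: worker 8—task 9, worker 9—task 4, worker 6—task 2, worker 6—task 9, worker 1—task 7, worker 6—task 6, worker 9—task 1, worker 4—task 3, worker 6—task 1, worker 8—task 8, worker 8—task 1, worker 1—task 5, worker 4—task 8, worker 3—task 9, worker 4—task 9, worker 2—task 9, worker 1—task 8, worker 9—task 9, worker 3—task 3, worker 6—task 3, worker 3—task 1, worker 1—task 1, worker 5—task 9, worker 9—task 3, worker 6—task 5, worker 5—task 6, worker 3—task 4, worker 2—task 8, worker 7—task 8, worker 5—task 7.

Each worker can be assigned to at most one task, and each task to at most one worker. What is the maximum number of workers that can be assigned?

8

For example, pair worker 1-task 7, worker 2-task 9, worker 3-task 4, worker 4-task 3, worker 5-task 6, worker 6-task 5, worker 7-task 8, worker 8-task 1.
The set {worker 2, worker 3, worker 4, worker 7, worker 8, worker 9} has only 5 neighbours ({task 1, task 3, task 4, task 8, task 9}), so by Hall's theorem at most 8 of the 9 workers can be matched.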